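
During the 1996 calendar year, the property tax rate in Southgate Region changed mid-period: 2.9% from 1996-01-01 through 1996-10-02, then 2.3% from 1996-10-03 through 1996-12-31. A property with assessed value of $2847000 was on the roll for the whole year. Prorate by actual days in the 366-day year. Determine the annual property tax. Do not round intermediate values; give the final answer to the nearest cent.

1996-01-01 to 1996-10-02: 276 days at 2.9% → $2847000 × 2.9% × 276/366 = $62260.6230
1996-10-03 to 1996-12-31: 90 days at 2.3% → $2847000 × 2.3% × 90/366 = $16101.8852
Total = $78362.5082

$78362.51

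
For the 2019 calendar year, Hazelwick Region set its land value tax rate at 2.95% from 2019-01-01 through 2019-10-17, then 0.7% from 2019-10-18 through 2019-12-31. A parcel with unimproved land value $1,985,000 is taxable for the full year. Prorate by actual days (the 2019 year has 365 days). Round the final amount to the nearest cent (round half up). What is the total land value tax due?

$49,380.27

2019-01-01 to 2019-10-17: 290 days at 2.95% → $1,985,000 × 2.95% × 290/365 = $46,525.1370
2019-10-18 to 2019-12-31: 75 days at 0.7% → $1,985,000 × 0.7% × 75/365 = $2,855.1370
Total = $49,380.2740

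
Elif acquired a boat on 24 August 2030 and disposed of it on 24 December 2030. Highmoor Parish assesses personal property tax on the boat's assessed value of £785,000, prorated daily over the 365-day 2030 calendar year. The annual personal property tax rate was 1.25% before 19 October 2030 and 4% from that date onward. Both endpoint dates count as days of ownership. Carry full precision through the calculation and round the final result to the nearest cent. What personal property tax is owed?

24 August – 18 October 2030: 56 days at 1.25% → £785,000 × 1.25% × 56/365 = £1,505.4795
19 October – 24 December 2030: 67 days at 4% → £785,000 × 4% × 67/365 = £5,763.8356
Total = £7,269.3151

£7,269.32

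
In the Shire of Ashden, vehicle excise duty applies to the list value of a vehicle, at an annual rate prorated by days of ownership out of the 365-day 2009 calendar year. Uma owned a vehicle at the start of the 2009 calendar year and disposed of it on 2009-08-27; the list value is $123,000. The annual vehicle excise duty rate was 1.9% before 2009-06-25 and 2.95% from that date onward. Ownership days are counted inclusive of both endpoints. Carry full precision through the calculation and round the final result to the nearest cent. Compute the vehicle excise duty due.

$1,756.71

2009-01-01 to 2009-06-24: 175 days at 1.9% → $123,000 × 1.9% × 175/365 = $1,120.4795
2009-06-25 to 2009-08-27: 64 days at 2.95% → $123,000 × 2.95% × 64/365 = $636.2301
Total = $1,756.7096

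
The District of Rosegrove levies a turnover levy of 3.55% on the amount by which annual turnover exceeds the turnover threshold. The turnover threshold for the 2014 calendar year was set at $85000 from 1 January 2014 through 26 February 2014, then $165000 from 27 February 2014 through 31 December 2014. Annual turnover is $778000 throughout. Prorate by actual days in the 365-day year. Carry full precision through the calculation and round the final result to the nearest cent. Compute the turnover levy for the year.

$22205.01

1 January – 26 February 2014: 57 days, exemption $85000 → ($778000 − $85000) × 3.55% × 57/365 = $3841.8781
27 February – 31 December 2014: 308 days, exemption $165000 → ($778000 − $165000) × 3.55% × 308/365 = $18363.1288
Total = $22205.0068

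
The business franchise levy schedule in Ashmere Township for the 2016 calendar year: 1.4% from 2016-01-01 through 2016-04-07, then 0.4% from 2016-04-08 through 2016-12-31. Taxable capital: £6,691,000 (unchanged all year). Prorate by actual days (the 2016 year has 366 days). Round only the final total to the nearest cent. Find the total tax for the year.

£44,679.79

2016-01-01 to 2016-04-07: 98 days at 1.4% → £6,691,000 × 1.4% × 98/366 = £25,082.1093
2016-04-08 to 2016-12-31: 268 days at 0.4% → £6,691,000 × 0.4% × 268/366 = £19,597.6831
Total = £44,679.7923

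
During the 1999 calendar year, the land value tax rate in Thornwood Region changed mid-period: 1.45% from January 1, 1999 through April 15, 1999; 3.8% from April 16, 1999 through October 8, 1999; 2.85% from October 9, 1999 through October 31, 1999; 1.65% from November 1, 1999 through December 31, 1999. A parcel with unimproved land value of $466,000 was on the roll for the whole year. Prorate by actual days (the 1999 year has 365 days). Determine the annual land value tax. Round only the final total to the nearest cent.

January 1 – April 15, 1999: 105 days at 1.45% → $466,000 × 1.45% × 105/365 = $1,943.7945
April 16 – October 8, 1999: 176 days at 3.8% → $466,000 × 3.8% × 176/365 = $8,538.6521
October 9 – October 31, 1999: 23 days at 2.85% → $466,000 × 2.85% × 23/365 = $836.8849
November 1 – December 31, 1999: 61 days at 1.65% → $466,000 × 1.65% × 61/365 = $1,285.0110
Total = $12,604.3425

$12,604.34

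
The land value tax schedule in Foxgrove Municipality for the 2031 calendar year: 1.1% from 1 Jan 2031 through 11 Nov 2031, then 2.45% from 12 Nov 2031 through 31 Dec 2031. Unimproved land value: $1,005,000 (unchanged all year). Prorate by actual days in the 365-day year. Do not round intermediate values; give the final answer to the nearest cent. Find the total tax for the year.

$12,913.56

1 Jan – 11 Nov 2031: 315 days at 1.1% → $1,005,000 × 1.1% × 315/365 = $9,540.6164
12 Nov – 31 Dec 2031: 50 days at 2.45% → $1,005,000 × 2.45% × 50/365 = $3,372.9452
Total = $12,913.5616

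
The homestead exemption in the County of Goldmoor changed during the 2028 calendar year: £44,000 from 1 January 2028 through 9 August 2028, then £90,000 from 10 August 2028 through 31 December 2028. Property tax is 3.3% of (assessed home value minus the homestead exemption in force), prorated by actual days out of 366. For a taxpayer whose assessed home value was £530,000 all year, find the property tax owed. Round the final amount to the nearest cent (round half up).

£15,440.75

1 January – 9 August 2028: 222 days, exemption £44,000 → (£530,000 − £44,000) × 3.3% × 222/366 = £9,727.9672
10 August – 31 December 2028: 144 days, exemption £90,000 → (£530,000 − £90,000) × 3.3% × 144/366 = £5,712.7869
Total = £15,440.7541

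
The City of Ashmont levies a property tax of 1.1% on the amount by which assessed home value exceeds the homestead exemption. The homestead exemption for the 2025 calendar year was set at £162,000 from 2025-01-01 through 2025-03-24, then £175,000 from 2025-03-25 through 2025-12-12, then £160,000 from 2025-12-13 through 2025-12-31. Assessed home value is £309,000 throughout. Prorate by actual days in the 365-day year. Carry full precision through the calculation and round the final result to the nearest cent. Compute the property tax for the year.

£1,515.11

2025-01-01 to 2025-03-24: 83 days, exemption £162,000 → (£309,000 − £162,000) × 1.1% × 83/365 = £367.7014
2025-03-25 to 2025-12-12: 263 days, exemption £175,000 → (£309,000 − £175,000) × 1.1% × 263/365 = £1,062.0877
2025-12-13 to 2025-12-31: 19 days, exemption £160,000 → (£309,000 − £160,000) × 1.1% × 19/365 = £85.3178
Total = £1,515.1068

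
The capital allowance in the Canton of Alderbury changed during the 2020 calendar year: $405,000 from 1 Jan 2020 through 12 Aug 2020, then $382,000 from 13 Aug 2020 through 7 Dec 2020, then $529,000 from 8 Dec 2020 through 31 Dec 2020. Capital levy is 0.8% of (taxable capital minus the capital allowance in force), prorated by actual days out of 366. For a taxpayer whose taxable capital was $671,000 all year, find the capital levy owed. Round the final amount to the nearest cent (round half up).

$2,121.77

1 Jan – 12 Aug 2020: 225 days, exemption $405,000 → ($671,000 − $405,000) × 0.8% × 225/366 = $1,308.1967
13 Aug – 7 Dec 2020: 117 days, exemption $382,000 → ($671,000 − $382,000) × 0.8% × 117/366 = $739.0820
8 Dec – 31 Dec 2020: 24 days, exemption $529,000 → ($671,000 − $529,000) × 0.8% × 24/366 = $74.4918
Total = $2,121.7705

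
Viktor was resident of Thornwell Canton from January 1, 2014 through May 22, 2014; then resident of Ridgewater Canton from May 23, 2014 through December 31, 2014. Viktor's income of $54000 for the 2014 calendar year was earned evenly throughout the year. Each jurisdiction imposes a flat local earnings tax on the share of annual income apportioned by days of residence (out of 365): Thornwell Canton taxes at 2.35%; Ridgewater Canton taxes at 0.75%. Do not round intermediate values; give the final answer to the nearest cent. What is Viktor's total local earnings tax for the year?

Thornwell Canton, January 1 – May 22, 2014: 142 days → $54000 × 2.35% × 142/365 = $493.6932
Ridgewater Canton, May 23 – December 31, 2014: 223 days → $54000 × 0.75% × 223/365 = $247.4384
Total = $741.1315

$741.13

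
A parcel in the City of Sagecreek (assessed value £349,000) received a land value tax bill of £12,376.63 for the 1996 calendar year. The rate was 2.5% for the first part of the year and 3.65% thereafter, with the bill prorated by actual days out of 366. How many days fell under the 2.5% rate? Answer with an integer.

33 days

Let d = days at the first rate; then 366 − d days at the second rate.
£349,000 × [2.5%·d + 3.65%·(366−d)] / 366 = £12,376.63
Solving gives d = 33, so the new rate took effect on 3 February 1996.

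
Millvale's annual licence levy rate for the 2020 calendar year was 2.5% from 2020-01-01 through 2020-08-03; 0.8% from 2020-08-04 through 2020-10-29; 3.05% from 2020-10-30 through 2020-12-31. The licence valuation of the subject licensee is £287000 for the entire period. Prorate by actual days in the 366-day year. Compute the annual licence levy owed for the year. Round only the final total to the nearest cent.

£6286.95

2020-01-01 to 2020-08-03: 216 days at 2.5% → £287000 × 2.5% × 216/366 = £4234.4262
2020-08-04 to 2020-10-29: 87 days at 0.8% → £287000 × 0.8% × 87/366 = £545.7705
2020-10-30 to 2020-12-31: 63 days at 3.05% → £287000 × 3.05% × 63/366 = £1506.7500
Total = £6286.9467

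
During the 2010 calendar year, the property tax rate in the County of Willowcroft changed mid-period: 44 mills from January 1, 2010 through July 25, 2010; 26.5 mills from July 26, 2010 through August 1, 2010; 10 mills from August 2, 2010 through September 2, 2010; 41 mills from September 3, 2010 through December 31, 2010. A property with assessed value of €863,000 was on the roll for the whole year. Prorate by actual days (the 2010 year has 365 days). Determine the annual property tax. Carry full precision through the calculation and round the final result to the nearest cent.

January 1 – July 25, 2010: 206 days at 44 mills → €863,000 × 4.4% × 206/365 = €21,430.7726
July 26 – August 1, 2010: 7 days at 26.5 mills → €863,000 × 2.65% × 7/365 = €438.5932
August 2 – September 2, 2010: 32 days at 10 mills → €863,000 × 1% × 32/365 = €756.6027
September 3 – December 31, 2010: 120 days at 41 mills → €863,000 × 4.1% × 120/365 = €11,632.7671
Total = €34,258.7356

€34,258.74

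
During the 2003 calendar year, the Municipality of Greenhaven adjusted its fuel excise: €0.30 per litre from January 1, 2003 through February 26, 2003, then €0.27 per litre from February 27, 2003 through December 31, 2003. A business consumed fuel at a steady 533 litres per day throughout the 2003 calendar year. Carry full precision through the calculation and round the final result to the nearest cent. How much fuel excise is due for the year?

January 1 – February 26, 2003: 57 days × 533 litres/day = 30,381 litres at €0.30/litre → €9,114.30
February 27 – December 31, 2003: 308 days × 533 litres/day = 164,164 litres at €0.27/litre → €44,324.28

€53,438.58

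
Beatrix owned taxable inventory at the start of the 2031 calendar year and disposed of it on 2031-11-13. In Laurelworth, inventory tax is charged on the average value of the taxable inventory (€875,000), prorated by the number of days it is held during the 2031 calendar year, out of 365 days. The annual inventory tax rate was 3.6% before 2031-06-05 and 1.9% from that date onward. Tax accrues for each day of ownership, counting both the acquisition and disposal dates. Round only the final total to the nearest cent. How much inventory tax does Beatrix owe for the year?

2031-01-01 to 2031-06-04: 155 days at 3.6% → €875,000 × 3.6% × 155/365 = €13,376.7123
2031-06-05 to 2031-11-13: 162 days at 1.9% → €875,000 × 1.9% × 162/365 = €7,378.7671
Total = €20,755.4795

€20,755.48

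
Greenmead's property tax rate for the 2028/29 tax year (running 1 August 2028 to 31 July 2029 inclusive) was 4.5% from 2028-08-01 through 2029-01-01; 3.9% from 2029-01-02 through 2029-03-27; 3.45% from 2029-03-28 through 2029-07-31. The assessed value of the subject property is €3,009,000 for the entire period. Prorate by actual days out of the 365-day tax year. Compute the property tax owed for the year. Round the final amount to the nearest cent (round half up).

2028-08-01 to 2029-01-01: 154 days at 4.5% → €3,009,000 × 4.5% × 154/365 = €57,129.7808
2029-01-02 to 2029-03-27: 85 days at 3.9% → €3,009,000 × 3.9% × 85/365 = €27,328.3151
2029-03-28 to 2029-07-31: 126 days at 3.45% → €3,009,000 × 3.45% × 126/365 = €35,835.9534
Total = €120,294.0493

€120,294.05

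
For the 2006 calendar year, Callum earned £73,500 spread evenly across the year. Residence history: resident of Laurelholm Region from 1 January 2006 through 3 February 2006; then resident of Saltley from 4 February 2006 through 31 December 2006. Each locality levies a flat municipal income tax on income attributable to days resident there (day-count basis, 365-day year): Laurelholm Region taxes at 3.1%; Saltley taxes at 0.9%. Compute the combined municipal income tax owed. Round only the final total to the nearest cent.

Laurelholm Region, 1 January – 3 February 2006: 34 days → £73,500 × 3.1% × 34/365 = £212.2438
Saltley, 4 February – 31 December 2006: 331 days → £73,500 × 0.9% × 331/365 = £599.8808
Total = £812.1247

£812.12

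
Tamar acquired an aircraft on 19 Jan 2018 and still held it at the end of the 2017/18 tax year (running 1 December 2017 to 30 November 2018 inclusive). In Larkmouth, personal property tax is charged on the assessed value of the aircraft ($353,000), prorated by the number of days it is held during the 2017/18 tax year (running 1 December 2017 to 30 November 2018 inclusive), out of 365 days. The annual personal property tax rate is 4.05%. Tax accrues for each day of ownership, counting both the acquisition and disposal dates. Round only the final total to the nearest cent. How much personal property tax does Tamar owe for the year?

Days held (19 Jan – 30 Nov 2018): 316 out of 365
Tax = $353,000 × 4.05% × 316/365 = $12,377.2438

$12,377.24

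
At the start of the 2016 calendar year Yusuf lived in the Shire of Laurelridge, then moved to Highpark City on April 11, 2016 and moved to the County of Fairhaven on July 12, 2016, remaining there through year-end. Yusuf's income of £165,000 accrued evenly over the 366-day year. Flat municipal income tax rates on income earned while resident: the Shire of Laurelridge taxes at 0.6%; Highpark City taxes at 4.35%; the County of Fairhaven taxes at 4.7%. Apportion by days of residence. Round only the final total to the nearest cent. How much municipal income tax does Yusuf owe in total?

The Shire of Laurelridge, January 1 – April 10, 2016: 101 days → £165,000 × 0.6% × 101/366 = £273.1967
Highpark City, April 11 – July 11, 2016: 92 days → £165,000 × 4.35% × 92/366 = £1,804.1803
The County of Fairhaven, July 12 – December 31, 2016: 173 days → £165,000 × 4.7% × 173/366 = £3,665.6148
Total = £5,742.9918

£5,742.99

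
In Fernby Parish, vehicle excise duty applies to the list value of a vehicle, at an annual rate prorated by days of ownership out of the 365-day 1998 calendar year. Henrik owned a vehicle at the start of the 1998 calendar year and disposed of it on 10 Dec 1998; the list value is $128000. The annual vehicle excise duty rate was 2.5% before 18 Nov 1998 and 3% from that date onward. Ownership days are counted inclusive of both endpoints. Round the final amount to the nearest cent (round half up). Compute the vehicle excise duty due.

1 Jan – 17 Nov 1998: 321 days at 2.5% → $128000 × 2.5% × 321/365 = $2814.2466
18 Nov – 10 Dec 1998: 23 days at 3% → $128000 × 3% × 23/365 = $241.9726
Total = $3056.2192

$3056.22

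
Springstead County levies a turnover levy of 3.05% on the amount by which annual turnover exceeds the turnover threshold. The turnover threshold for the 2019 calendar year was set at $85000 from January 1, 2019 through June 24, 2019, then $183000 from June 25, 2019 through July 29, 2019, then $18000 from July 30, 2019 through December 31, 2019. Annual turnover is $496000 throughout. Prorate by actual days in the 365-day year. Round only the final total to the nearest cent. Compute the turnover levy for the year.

January 1 – June 24, 2019: 175 days, exemption $85000 → ($496000 − $85000) × 3.05% × 175/365 = $6010.1712
June 25 – July 29, 2019: 35 days, exemption $183000 → ($496000 − $183000) × 3.05% × 35/365 = $915.4178
July 30 – December 31, 2019: 155 days, exemption $18000 → ($496000 − $18000) × 3.05% × 155/365 = $6191.0822
Total = $13116.6712

$13116.67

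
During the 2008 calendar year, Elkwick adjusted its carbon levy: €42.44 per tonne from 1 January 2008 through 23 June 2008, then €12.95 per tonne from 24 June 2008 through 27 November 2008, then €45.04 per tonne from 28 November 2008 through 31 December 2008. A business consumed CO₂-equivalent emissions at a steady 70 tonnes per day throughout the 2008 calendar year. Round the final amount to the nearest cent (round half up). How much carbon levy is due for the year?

€769,405.70

1 January – 23 June 2008: 175 days × 70 tonnes/day = 12,250 tonnes at €42.44/tonne → €519,890.00
24 June – 27 November 2008: 157 days × 70 tonnes/day = 10,990 tonnes at €12.95/tonne → €142,320.50
28 November – 31 December 2008: 34 days × 70 tonnes/day = 2,380 tonnes at €45.04/tonne → €107,195.20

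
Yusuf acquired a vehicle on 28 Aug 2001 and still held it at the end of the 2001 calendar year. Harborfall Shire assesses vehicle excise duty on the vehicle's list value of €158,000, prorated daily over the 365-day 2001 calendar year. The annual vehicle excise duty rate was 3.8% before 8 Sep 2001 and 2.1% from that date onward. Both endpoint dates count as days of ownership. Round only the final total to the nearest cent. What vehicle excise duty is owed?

28 Aug – 7 Sep 2001: 11 days at 3.8% → €158,000 × 3.8% × 11/365 = €180.9425
8 Sep – 31 Dec 2001: 115 days at 2.1% → €158,000 × 2.1% × 115/365 = €1,045.3973
Total = €1,226.3397

€1,226.34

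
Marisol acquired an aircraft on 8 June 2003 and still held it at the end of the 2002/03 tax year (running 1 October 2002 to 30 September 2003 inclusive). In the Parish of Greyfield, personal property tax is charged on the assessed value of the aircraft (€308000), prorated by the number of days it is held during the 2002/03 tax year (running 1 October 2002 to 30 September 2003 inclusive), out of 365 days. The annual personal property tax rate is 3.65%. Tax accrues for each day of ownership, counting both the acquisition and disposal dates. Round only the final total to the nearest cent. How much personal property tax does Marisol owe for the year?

Days held (8 June – 30 September 2003): 115 out of 365
Tax = €308000 × 3.65% × 115/365 = €3542.0000

€3542.00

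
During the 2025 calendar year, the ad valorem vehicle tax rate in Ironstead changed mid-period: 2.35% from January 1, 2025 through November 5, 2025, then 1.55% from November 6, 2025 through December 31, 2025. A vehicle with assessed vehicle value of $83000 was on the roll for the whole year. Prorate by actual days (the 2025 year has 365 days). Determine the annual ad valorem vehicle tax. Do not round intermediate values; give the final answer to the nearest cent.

January 1 – November 5, 2025: 309 days at 2.35% → $83000 × 2.35% × 309/365 = $1651.2452
November 6 – December 31, 2025: 56 days at 1.55% → $83000 × 1.55% × 56/365 = $197.3808
Total = $1848.6260

$1848.63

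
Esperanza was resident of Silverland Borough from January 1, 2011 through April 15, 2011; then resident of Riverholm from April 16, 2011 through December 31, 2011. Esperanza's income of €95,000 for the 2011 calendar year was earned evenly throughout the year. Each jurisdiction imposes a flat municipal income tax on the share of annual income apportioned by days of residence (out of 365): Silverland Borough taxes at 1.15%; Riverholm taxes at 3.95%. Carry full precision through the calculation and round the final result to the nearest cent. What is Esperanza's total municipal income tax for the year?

Silverland Borough, January 1 – April 15, 2011: 105 days → €95,000 × 1.15% × 105/365 = €314.2808
Riverholm, April 16 – December 31, 2011: 260 days → €95,000 × 3.95% × 260/365 = €2,673.0137
Total = €2,987.2945

€2,987.29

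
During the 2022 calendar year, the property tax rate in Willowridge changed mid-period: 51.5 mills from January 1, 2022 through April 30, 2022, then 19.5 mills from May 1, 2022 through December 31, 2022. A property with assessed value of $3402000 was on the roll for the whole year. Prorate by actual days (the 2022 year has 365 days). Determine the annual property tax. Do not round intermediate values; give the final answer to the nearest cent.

January 1 – April 30, 2022: 120 days at 51.5 mills → $3402000 × 5.15% × 120/365 = $57600.9863
May 1 – December 31, 2022: 245 days at 19.5 mills → $3402000 × 1.95% × 245/365 = $44528.9178
Total = $102129.9041

$102129.90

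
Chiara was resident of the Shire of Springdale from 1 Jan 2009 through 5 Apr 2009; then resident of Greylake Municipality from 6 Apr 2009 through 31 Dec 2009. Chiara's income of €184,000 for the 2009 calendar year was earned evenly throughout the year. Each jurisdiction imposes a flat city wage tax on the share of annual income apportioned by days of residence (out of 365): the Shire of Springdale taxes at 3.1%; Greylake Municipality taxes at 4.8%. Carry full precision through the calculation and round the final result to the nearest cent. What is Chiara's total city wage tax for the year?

The Shire of Springdale, 1 Jan – 5 Apr 2009: 95 days → €184,000 × 3.1% × 95/365 = €1,484.6027
Greylake Municipality, 6 Apr – 31 Dec 2009: 270 days → €184,000 × 4.8% × 270/365 = €6,533.2603
Total = €8,017.8630

€8,017.86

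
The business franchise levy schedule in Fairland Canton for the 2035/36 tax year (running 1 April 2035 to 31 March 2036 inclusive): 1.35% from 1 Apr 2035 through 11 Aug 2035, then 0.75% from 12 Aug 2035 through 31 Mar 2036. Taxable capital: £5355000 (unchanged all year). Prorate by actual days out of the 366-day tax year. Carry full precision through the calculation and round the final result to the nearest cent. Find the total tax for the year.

£51838.16

1 Apr – 11 Aug 2035: 133 days at 1.35% → £5355000 × 1.35% × 133/366 = £26270.2254
12 Aug 2035 – 31 Mar 2036: 233 days at 0.75% → £5355000 × 0.75% × 233/366 = £25567.9303
Total = £51838.1557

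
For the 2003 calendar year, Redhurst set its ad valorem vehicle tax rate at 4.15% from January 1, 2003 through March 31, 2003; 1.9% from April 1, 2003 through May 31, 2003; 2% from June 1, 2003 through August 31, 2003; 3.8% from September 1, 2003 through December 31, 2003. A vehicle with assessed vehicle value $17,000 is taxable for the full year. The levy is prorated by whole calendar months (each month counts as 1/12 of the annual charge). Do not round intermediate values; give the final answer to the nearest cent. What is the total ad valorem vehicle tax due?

$530.54

January 1 – March 31, 2003: 3 months at 4.15% → $17,000 × 4.15% × 3/12 = $176.3750
April 1 – May 31, 2003: 2 months at 1.9% → $17,000 × 1.9% × 2/12 = $53.8333
June 1 – August 31, 2003: 3 months at 2% → $17,000 × 2% × 3/12 = $85.0000
September 1 – December 31, 2003: 4 months at 3.8% → $17,000 × 3.8% × 4/12 = $215.3333
Total = $530.5417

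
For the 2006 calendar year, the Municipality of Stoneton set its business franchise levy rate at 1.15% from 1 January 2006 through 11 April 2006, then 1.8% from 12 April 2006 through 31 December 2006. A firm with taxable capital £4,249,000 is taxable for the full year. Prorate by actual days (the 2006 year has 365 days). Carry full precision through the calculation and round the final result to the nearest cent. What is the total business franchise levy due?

£68,839.62

1 January – 11 April 2006: 101 days at 1.15% → £4,249,000 × 1.15% × 101/365 = £13,521.1329
12 April – 31 December 2006: 264 days at 1.8% → £4,249,000 × 1.8% × 264/365 = £55,318.4877
Total = £68,839.6205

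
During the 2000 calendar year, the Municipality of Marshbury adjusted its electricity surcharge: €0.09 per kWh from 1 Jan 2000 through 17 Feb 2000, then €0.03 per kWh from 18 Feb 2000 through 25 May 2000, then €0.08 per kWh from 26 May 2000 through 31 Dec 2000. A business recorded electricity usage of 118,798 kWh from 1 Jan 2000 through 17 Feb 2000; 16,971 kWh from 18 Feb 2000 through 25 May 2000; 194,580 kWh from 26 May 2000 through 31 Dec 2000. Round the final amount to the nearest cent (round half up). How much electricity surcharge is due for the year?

€26767.35

1 Jan – 17 Feb 2000: 118,798 kWh at €0.09/kWh → €10691.82
18 Feb – 25 May 2000: 16,971 kWh at €0.03/kWh → €509.13
26 May – 31 Dec 2000: 194,580 kWh at €0.08/kWh → €15566.40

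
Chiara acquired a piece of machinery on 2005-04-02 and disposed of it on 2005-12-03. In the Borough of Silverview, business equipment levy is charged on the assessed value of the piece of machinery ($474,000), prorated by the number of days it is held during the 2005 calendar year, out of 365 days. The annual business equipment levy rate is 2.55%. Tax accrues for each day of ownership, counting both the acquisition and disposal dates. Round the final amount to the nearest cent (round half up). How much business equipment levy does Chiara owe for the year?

Days held (2005-04-02 to 2005-12-03): 246 out of 365
Tax = $474,000 × 2.55% × 246/365 = $8,146.3068

$8,146.31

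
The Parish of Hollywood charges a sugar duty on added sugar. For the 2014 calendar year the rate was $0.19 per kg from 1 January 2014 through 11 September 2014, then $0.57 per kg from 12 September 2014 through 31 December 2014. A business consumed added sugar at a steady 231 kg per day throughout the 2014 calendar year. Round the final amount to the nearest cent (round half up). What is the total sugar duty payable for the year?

1 January – 11 September 2014: 254 days × 231 kg/day = 58,674 kg at $0.19/kg → $11,148.06
12 September – 31 December 2014: 111 days × 231 kg/day = 25,641 kg at $0.57/kg → $14,615.37

$25,763.43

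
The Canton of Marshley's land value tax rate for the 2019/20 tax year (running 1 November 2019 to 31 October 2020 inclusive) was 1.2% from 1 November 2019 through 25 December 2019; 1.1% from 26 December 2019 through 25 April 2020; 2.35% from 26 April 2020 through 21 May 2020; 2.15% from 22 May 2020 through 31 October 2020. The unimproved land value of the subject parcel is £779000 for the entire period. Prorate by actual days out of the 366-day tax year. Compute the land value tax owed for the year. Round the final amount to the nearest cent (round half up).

£13020.58

1 November – 25 December 2019: 55 days at 1.2% → £779000 × 1.2% × 55/366 = £1404.7541
26 December 2019 – 25 April 2020: 122 days at 1.1% → £779000 × 1.1% × 122/366 = £2856.3333
26 April – 21 May 2020: 26 days at 2.35% → £779000 × 2.35% × 26/366 = £1300.4617
22 May – 31 October 2020: 163 days at 2.15% → £779000 × 2.15% × 163/366 = £7459.0314
Total = £13020.5806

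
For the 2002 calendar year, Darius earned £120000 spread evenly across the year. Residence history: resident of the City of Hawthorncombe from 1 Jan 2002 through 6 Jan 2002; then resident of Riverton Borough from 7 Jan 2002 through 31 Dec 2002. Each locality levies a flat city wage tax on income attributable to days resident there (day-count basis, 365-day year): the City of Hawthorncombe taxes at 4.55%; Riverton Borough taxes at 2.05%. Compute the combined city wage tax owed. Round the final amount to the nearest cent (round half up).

The City of Hawthorncombe, 1 Jan – 6 Jan 2002: 6 days → £120000 × 4.55% × 6/365 = £89.7534
Riverton Borough, 7 Jan – 31 Dec 2002: 359 days → £120000 × 2.05% × 359/365 = £2419.5616
Total = £2509.3151

£2509.32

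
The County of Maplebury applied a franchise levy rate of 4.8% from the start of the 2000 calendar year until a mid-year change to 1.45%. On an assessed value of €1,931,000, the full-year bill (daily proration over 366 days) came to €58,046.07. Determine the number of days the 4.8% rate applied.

170 days

Let d = days at the first rate; then 366 − d days at the second rate.
€1,931,000 × [4.8%·d + 1.45%·(366−d)] / 366 = €58,046.07
Solving gives d = 170, so the new rate took effect on 19 Jun 2000.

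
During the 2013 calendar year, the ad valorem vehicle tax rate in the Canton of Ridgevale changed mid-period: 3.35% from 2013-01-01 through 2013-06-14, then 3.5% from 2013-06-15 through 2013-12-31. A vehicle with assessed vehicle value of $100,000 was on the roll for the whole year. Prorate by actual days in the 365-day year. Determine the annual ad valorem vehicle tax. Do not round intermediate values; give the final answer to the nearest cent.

2013-01-01 to 2013-06-14: 165 days at 3.35% → $100,000 × 3.35% × 165/365 = $1,514.3836
2013-06-15 to 2013-12-31: 200 days at 3.5% → $100,000 × 3.5% × 200/365 = $1,917.8082
Total = $3,432.1918

$3,432.19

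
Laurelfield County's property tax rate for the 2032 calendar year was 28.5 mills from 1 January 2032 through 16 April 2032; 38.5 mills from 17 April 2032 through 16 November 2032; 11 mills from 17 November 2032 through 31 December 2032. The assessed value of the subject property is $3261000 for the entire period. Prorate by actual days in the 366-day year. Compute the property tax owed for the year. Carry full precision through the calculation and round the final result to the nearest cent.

$104989.05

1 January – 16 April 2032: 107 days at 28.5 mills → $3261000 × 2.85% × 107/366 = $27170.5451
17 April – 16 November 2032: 214 days at 38.5 mills → $3261000 × 3.85% × 214/366 = $73408.1393
17 November – 31 December 2032: 45 days at 11 mills → $3261000 × 1.1% × 45/366 = $4410.3689
Total = $104989.0533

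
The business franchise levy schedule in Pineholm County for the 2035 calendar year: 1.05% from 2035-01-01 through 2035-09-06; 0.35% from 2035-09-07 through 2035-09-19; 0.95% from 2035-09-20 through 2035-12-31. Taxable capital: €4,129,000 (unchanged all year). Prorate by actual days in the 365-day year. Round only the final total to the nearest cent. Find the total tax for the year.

€41,159.91

2035-01-01 to 2035-09-06: 249 days at 1.05% → €4,129,000 × 1.05% × 249/365 = €29,576.0836
2035-09-07 to 2035-09-19: 13 days at 0.35% → €4,129,000 × 0.35% × 13/365 = €514.7110
2035-09-20 to 2035-12-31: 103 days at 0.95% → €4,129,000 × 0.95% × 103/365 = €11,069.1137
Total = €41,159.9082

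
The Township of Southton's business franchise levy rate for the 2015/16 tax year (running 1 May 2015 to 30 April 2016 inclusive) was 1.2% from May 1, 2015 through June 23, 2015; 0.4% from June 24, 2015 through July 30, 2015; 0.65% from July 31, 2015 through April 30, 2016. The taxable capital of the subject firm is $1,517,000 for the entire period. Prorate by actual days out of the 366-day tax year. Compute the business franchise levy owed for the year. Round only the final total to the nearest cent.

$10,708.11

May 1 – June 23, 2015: 54 days at 1.2% → $1,517,000 × 1.2% × 54/366 = $2,685.8361
June 24 – July 30, 2015: 37 days at 0.4% → $1,517,000 × 0.4% × 37/366 = $613.4317
July 31, 2015 – April 30, 2016: 275 days at 0.65% → $1,517,000 × 0.65% × 275/366 = $7,408.8456
Total = $10,708.1134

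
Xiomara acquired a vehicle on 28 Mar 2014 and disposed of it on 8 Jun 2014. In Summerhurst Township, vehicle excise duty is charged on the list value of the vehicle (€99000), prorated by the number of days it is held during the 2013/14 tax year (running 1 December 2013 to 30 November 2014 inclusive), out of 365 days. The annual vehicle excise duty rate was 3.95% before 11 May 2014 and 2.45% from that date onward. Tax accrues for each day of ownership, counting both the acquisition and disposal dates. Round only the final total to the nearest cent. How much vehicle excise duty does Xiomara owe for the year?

28 Mar – 10 May 2014: 44 days at 3.95% → €99000 × 3.95% × 44/365 = €471.4027
11 May – 8 Jun 2014: 29 days at 2.45% → €99000 × 2.45% × 29/365 = €192.7110
Total = €664.1137

€664.11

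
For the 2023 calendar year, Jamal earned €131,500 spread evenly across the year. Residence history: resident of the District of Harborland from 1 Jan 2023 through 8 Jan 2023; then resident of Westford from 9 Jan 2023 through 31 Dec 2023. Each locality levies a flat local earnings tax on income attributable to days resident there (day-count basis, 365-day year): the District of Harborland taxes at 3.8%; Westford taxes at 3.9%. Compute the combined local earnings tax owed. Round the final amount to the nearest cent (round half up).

The District of Harborland, 1 Jan – 8 Jan 2023: 8 days → €131,500 × 3.8% × 8/365 = €109.5233
Westford, 9 Jan – 31 Dec 2023: 357 days → €131,500 × 3.9% × 357/365 = €5,016.0945
Total = €5,125.6178

€5,125.62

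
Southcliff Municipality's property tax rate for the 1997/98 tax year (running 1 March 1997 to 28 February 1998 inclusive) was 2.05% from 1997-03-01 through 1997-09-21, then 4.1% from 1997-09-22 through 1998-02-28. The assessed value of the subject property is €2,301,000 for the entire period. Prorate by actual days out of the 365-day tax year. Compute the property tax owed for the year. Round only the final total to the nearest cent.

1997-03-01 to 1997-09-21: 205 days at 2.05% → €2,301,000 × 2.05% × 205/365 = €26,493.0205
1997-09-22 to 1998-02-28: 160 days at 4.1% → €2,301,000 × 4.1% × 160/365 = €41,354.9589
Total = €67,847.9795

€67,847.98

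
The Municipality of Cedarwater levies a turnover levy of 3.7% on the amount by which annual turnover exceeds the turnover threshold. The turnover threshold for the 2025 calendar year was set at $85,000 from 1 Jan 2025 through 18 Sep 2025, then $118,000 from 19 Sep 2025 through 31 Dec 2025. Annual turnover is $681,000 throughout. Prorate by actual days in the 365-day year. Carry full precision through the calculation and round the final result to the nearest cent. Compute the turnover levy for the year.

1 Jan – 18 Sep 2025: 261 days, exemption $85,000 → ($681,000 − $85,000) × 3.7% × 261/365 = $15,768.6904
19 Sep – 31 Dec 2025: 104 days, exemption $118,000 → ($681,000 − $118,000) × 3.7% × 104/365 = $5,935.4082
Total = $21,704.0986

$21,704.10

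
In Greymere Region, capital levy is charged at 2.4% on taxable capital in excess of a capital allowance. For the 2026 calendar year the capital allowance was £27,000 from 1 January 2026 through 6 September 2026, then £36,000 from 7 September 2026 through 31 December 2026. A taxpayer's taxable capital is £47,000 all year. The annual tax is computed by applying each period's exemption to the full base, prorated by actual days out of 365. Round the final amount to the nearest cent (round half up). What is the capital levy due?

1 January – 6 September 2026: 249 days, exemption £27,000 → (£47,000 − £27,000) × 2.4% × 249/365 = £327.4521
7 September – 31 December 2026: 116 days, exemption £36,000 → (£47,000 − £36,000) × 2.4% × 116/365 = £83.9014
Total = £411.3534

£411.35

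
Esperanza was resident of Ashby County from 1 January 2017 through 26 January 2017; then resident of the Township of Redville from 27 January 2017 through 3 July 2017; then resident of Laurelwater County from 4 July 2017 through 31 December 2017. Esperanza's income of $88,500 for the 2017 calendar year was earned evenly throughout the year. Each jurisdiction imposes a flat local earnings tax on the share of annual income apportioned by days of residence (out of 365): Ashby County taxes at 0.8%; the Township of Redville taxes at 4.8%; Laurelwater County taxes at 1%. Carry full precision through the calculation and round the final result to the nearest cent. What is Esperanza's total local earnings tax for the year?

Ashby County, 1 January – 26 January 2017: 26 days → $88,500 × 0.8% × 26/365 = $50.4329
The Township of Redville, 27 January – 3 July 2017: 158 days → $88,500 × 4.8% × 158/365 = $1,838.8603
Laurelwater County, 4 July – 31 December 2017: 181 days → $88,500 × 1% × 181/365 = $438.8630
Total = $2,328.1562

$2,328.16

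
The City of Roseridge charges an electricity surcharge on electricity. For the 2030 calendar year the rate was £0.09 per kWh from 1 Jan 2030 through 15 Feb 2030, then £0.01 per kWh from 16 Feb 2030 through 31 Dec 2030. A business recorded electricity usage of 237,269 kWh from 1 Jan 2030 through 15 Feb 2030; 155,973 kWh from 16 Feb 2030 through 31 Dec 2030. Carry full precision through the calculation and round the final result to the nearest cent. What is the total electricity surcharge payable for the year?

£22,913.94

1 Jan – 15 Feb 2030: 237,269 kWh at £0.09/kWh → £21,354.21
16 Feb – 31 Dec 2030: 155,973 kWh at £0.01/kWh → £1,559.73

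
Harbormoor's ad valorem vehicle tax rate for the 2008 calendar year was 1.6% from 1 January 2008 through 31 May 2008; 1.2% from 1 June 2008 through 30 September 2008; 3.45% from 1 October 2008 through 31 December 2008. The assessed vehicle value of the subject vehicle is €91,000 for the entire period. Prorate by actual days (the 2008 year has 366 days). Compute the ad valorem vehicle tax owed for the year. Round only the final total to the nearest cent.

€1,757.84

1 January – 31 May 2008: 152 days at 1.6% → €91,000 × 1.6% × 152/366 = €604.6776
1 June – 30 September 2008: 122 days at 1.2% → €91,000 × 1.2% × 122/366 = €364.0000
1 October – 31 December 2008: 92 days at 3.45% → €91,000 × 3.45% × 92/366 = €789.1639
Total = €1,757.8415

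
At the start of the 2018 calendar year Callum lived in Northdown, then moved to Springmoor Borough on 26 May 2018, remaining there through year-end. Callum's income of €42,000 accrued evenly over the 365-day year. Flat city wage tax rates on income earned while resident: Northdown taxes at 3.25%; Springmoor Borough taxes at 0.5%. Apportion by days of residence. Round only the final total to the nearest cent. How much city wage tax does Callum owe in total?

€668.84

Northdown, 1 January – 25 May 2018: 145 days → €42,000 × 3.25% × 145/365 = €542.2603
Springmoor Borough, 26 May – 31 December 2018: 220 days → €42,000 × 0.5% × 220/365 = €126.5753
Total = €668.8356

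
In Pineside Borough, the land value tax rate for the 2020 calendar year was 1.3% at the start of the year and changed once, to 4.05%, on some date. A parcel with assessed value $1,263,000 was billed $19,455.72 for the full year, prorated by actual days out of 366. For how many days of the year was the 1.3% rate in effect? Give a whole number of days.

Let d = days at the first rate; then 366 − d days at the second rate.
$1,263,000 × [1.3%·d + 4.05%·(366−d)] / 366 = $19,455.72
Solving gives d = 334, so the new rate took effect on November 30, 2020.

334 days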